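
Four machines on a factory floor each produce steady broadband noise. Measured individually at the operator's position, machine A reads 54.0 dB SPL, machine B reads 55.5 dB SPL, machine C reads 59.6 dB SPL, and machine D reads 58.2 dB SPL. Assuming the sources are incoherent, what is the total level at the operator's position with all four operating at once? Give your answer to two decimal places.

Uncorrelated sources add in intensity (power), not in dB.
L_total = 10·log₁₀(10^(54.0/10) + 10^(55.5/10) + 10^(59.6/10) + 10^(58.2/10)) = 10·log₁₀(2179000) = 63.38 dB SPL.

63.38 dB SPL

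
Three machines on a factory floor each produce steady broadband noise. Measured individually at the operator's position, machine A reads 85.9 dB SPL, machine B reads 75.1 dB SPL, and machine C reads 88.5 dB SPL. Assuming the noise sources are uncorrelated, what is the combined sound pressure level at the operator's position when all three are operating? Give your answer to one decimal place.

Uncorrelated sources add in intensity (power), not in dB.
L_total = 10·log₁₀(10^(85.9/10) + 10^(75.1/10) + 10^(88.5/10)) = 10·log₁₀(1129000000) = 90.5 dB SPL.

90.5 dB SPL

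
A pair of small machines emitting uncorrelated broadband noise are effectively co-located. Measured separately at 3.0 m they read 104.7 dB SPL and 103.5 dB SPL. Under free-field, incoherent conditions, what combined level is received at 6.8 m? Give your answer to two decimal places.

Combined at 3.0 m: 10·log₁₀(10^(104.7/10)+10^(103.5/10)) = 107.152 dB SPL.
Then apply −20·log₁₀(6.8/3.0) = -7.108 dB → 100.04 dB SPL.

100.04 dB SPL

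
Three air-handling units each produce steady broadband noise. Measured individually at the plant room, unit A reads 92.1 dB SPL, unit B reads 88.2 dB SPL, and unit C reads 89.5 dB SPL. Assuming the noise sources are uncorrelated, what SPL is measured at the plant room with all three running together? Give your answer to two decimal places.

Incoherent sources sum as intensities:
L_total = 10·log₁₀(10^(92.1/10) + 10^(88.2/10) + 10^(89.5/10)) = 10·log₁₀(3174000000) = 95.02 dB SPL.

95.02 dB SPL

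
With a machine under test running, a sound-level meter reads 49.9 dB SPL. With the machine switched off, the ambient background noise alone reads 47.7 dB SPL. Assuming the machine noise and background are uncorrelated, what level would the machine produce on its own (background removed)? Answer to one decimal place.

45.9 dB SPL

Remove the background by subtracting linear intensities:
L_src = 10·log₁₀(10^(49.9/10) − 10^(47.7/10)) = 10·log₁₀(38840) = 45.9 dB SPL.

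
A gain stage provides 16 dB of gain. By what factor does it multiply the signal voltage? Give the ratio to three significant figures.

Voltage ratio = 10^(dB/20).
10^(16/20) = 10^(0.8000) = 6.31.

6.31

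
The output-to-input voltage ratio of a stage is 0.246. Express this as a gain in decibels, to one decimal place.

Voltage ratio → dB uses the 20·log₁₀ form:
20·log₁₀(0.246) = -12.2 dB.

-12.2 dB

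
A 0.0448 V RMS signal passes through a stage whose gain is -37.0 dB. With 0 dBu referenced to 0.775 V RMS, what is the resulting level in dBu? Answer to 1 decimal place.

Input level: 20·log₁₀(0.0448/0.775) = -24.76 dBu.
Output: -24.76 − 37.0 = -61.8 dBu.

-61.8 dBu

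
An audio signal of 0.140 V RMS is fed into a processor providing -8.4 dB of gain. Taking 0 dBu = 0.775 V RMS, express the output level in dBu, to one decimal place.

-23.3 dBu

Input level: 20·log₁₀(0.140/0.775) = -14.86 dBu.
Output: -14.86 − 8.4 = -23.3 dBu.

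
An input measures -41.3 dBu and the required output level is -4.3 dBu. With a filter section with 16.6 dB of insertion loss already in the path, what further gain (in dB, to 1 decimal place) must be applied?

The required make-up gain is the shortfall in the dB sum.
G = -4.3 − (-41.3) + 16.6 = 53.6 dB.

53.6 dB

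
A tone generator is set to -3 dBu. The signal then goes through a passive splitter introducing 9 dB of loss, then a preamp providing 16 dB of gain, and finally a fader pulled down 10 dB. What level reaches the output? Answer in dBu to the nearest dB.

Cascaded gains and losses add directly in dB.
-3 − 9 + 16 − 10 = -6 dBu.

-6 dBu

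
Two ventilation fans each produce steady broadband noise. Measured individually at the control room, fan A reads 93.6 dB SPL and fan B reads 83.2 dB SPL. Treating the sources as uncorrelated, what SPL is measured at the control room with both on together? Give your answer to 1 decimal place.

94.0 dB SPL

Add the sources as powers (linear), then convert back to dB:
L_total = 10·log₁₀(10^(93.6/10) + 10^(83.2/10)) = 10·log₁₀(2500000000) = 94.0 dB SPL.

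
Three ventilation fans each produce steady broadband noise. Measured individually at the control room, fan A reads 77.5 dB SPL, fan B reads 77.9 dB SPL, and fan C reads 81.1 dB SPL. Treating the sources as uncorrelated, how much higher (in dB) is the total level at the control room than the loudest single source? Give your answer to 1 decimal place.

2.8 dB

Incoherent sources sum as intensities:
L_total = 10·log₁₀(10^(77.5/10) + 10^(77.9/10) + 10^(81.1/10)) = 83.92 dB SPL.
Excess over the loudest (81.1 dB): 83.92 − 81.1 = 2.8 dB.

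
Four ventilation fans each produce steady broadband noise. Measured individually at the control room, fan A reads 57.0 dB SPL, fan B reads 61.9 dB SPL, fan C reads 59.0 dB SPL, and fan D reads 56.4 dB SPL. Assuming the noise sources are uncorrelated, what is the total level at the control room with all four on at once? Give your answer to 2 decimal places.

Incoherent sources sum as intensities:
L_total = 10·log₁₀(10^(57.0/10) + 10^(61.9/10) + 10^(59.0/10) + 10^(56.4/10)) = 10·log₁₀(3281000) = 65.16 dB SPL.

65.16 dB SPL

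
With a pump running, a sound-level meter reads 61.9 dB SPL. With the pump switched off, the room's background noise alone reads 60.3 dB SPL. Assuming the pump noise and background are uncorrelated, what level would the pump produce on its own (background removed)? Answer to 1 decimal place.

56.8 dB SPL

Subtract intensities: L_src = 10·log₁₀(10^(L_total/10) − 10^(L_bg/10)).
L_src = 10·log₁₀(10^(61.9/10) − 10^(60.3/10)) = 10·log₁₀(477300) = 56.8 dB SPL.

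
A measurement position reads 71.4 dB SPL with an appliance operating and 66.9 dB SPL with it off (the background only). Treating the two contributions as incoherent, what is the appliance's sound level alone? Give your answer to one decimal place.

Remove the background by subtracting linear intensities:
L_src = 10·log₁₀(10^(71.4/10) − 10^(66.9/10)) = 10·log₁₀(8906000) = 69.5 dB SPL.

69.5 dB SPL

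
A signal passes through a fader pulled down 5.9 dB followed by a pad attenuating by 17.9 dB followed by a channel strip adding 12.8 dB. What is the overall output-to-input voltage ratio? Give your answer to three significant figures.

0.282

Net gain = (−5.9) + (−17.9) + 12.8 = -11.0 dB.
Voltage ratio = 10^(-11.0/20) = 0.282.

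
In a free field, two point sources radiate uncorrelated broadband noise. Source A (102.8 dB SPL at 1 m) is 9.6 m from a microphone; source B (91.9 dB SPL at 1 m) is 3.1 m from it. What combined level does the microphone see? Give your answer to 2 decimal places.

At the listener: L_A = 102.8 − 20·log₁₀(9.6) = 83.155 dB; L_B = 91.9 − 20·log₁₀(3.1) = 82.073 dB.
Combined: 10·log₁₀(10^(83.155/10)+10^(82.073/10)) = 85.66 dB SPL.

85.66 dB SPL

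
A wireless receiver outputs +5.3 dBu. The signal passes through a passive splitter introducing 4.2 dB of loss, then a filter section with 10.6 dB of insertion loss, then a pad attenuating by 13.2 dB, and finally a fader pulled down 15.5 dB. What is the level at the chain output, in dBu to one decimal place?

-38.2 dBu

In dB, series stages simply add:
+5.3 − 4.2 − 10.6 − 13.2 − 15.5 = -38.2 dBu.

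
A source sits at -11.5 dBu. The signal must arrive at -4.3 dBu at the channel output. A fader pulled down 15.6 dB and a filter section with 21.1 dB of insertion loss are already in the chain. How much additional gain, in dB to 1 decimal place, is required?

43.9 dB

The required make-up gain is the shortfall in the dB sum.
G = -4.3 − (-11.5) + 15.6 + 21.1 = 43.9 dB.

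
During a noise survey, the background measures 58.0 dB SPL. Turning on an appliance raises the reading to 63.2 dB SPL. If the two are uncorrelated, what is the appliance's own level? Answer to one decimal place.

Background correction is a power subtraction:
L_src = 10·log₁₀(10^(63.2/10) − 10^(58.0/10)) = 10·log₁₀(1458000) = 61.6 dB SPL.

61.6 dB SPL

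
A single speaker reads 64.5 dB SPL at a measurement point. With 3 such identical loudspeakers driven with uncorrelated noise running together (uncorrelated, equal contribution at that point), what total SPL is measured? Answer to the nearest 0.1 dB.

3 equal incoherent sources raise the level by 10·log₁₀(3) = 4.77 dB.
L_total = 64.5 + 4.77 = 69.3 dB SPL.

69.3 dB SPL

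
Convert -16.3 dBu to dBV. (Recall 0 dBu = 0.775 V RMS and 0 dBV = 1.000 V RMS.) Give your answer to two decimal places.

-18.51 dBV

The offset between the scales is 20·log₁₀(0.775/1.000) = −2.214 dB.
So dBV = -16.3 − 2.214 = -18.51 dBV.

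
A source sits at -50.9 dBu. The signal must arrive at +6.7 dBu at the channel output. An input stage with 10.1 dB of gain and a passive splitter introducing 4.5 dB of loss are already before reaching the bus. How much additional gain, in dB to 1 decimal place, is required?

52.0 dB

The required make-up gain is the shortfall in the dB sum.
G = +6.7 − (-50.9) − 10.1 + 4.5 = 52.0 dB.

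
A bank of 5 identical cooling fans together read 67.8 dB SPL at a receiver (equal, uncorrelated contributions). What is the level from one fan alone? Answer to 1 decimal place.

60.8 dB SPL

5 equal incoherent sources add 10·log₁₀(5) = 6.99 dB over one source.
L_one = 67.8 − 6.99 = 60.8 dB SPL.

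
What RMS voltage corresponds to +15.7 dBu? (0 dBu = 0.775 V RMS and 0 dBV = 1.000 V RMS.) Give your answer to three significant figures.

4.72 V

V = 0.775 V × 10^(+15.7/20).
= 0.775 × 6.095 = 4.72 V.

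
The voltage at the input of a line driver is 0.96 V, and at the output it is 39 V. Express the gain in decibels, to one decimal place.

32.2 dB

Voltage ratio → dB uses the 20·log₁₀ form:
20·log₁₀(39/0.96) = 20·log₁₀(40.62) = 32.2 dB.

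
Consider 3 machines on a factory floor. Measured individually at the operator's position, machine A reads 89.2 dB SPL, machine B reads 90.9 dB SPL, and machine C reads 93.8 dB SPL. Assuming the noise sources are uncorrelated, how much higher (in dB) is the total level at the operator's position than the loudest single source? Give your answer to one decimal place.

2.7 dB

Uncorrelated sources add in intensity (power), not in dB.
L_total = 10·log₁₀(10^(89.2/10) + 10^(90.9/10) + 10^(93.8/10)) = 96.49 dB SPL.
Excess over the loudest (93.8 dB): 96.49 − 93.8 = 2.7 dB.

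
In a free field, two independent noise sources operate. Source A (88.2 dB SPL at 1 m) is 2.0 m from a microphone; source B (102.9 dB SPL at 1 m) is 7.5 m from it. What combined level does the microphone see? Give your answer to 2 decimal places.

At the listener: L_A = 88.2 − 20·log₁₀(2.0) = 82.179 dB; L_B = 102.9 − 20·log₁₀(7.5) = 85.399 dB.
Combined: 10·log₁₀(10^(82.179/10)+10^(85.399/10)) = 87.09 dB SPL.

87.09 dB SPL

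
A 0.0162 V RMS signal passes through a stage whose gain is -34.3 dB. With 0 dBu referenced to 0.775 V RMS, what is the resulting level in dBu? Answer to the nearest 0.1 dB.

-67.9 dBu

Input level: 20·log₁₀(0.0162/0.775) = -33.60 dBu.
Output: -33.60 − 34.3 = -67.9 dBu.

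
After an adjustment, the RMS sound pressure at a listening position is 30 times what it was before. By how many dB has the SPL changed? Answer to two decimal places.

Sound pressure is an amplitude quantity: ΔL = 20·log₁₀(p₂/p₁).
20·log₁₀(30) = 29.54 dB.

29.54 dB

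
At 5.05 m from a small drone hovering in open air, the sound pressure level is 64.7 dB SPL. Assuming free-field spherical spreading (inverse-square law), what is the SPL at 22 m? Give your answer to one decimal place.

51.9 dB SPL

For a point source in a free field, ΔL = −20·log₁₀(d₂/d₁).
ΔL = −20·log₁₀(22/5.05) = -12.78 dB, so L₂ = 64.7 + (-12.78) = 51.9 dB SPL.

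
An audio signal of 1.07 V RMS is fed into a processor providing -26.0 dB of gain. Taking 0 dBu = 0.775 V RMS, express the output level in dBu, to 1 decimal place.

Input level: 20·log₁₀(1.07/0.775) = 2.80 dBu.
Output: 2.80 − 26.0 = -23.2 dBu.

-23.2 dBu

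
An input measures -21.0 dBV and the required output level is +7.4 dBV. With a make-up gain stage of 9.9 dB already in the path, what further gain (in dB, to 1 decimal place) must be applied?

The required make-up gain is the shortfall in the dB sum.
G = +7.4 − (-21.0) − 9.9 = 18.5 dB.

18.5 dB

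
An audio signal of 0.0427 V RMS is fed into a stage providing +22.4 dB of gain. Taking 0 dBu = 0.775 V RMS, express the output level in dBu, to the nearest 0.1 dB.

Input level: 20·log₁₀(0.0427/0.775) = -25.18 dBu.
Output: -25.18 + 22.4 = -2.8 dBu.

-2.8 dBu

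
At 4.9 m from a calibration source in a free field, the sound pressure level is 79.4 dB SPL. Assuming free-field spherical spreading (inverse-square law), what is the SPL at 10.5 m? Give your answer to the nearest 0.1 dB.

Free-field point source: level drops by 20·log₁₀ of the distance ratio.
ΔL = −20·log₁₀(10.5/4.9) = -6.62 dB, so L₂ = 79.4 + (-6.62) = 72.8 dB SPL.

72.8 dB SPL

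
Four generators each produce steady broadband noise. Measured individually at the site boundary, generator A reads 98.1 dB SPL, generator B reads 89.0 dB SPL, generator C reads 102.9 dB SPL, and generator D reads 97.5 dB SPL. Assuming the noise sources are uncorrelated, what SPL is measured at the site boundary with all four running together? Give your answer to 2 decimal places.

105.10 dB SPL

Add the sources as powers (linear), then convert back to dB:
L_total = 10·log₁₀(10^(98.1/10) + 10^(89.0/10) + 10^(102.9/10) + 10^(97.5/10)) = 10·log₁₀(32373000000) = 105.10 dB SPL.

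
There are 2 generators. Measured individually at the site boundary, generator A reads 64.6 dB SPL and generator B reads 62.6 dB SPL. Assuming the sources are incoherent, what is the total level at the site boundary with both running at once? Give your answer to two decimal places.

66.72 dB SPL

Uncorrelated sources add in intensity (power), not in dB.
L_total = 10·log₁₀(10^(64.6/10) + 10^(62.6/10)) = 10·log₁₀(4704000) = 66.72 dB SPL.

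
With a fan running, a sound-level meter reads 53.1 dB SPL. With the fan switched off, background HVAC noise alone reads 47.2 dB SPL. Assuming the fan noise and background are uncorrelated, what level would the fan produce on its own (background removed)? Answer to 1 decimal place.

51.8 dB SPL

Subtract intensities: L_src = 10·log₁₀(10^(L_total/10) − 10^(L_bg/10)).
L_src = 10·log₁₀(10^(53.1/10) − 10^(47.2/10)) = 10·log₁₀(151700) = 51.8 dB SPL.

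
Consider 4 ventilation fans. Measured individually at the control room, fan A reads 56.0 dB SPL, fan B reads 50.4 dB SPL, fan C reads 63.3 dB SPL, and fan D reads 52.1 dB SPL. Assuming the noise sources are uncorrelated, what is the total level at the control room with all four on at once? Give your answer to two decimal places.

64.48 dB SPL

Incoherent sources sum as intensities:
L_total = 10·log₁₀(10^(56.0/10) + 10^(50.4/10) + 10^(63.3/10) + 10^(52.1/10)) = 10·log₁₀(2808000) = 64.48 dB SPL.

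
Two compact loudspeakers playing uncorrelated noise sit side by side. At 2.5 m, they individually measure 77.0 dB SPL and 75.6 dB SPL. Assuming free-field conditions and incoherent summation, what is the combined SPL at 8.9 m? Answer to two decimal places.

Combined at 2.5 m: 10·log₁₀(10^(77.0/10)+10^(75.6/10)) = 79.366 dB SPL.
Then apply −20·log₁₀(8.9/2.5) = -11.029 dB → 68.34 dB SPL.

68.34 dB SPL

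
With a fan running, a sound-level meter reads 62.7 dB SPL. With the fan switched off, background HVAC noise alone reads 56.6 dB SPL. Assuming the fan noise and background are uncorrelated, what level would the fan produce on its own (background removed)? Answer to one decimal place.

Subtract intensities: L_src = 10·log₁₀(10^(L_total/10) − 10^(L_bg/10)).
L_src = 10·log₁₀(10^(62.7/10) − 10^(56.6/10)) = 10·log₁₀(1405000) = 61.5 dB SPL.

61.5 dB SPL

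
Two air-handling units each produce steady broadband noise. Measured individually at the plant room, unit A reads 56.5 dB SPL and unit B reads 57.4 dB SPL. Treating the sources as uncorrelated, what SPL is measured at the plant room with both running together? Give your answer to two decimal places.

Add the sources as powers (linear), then convert back to dB:
L_total = 10·log₁₀(10^(56.5/10) + 10^(57.4/10)) = 10·log₁₀(996200) = 59.98 dB SPL.

59.98 dB SPL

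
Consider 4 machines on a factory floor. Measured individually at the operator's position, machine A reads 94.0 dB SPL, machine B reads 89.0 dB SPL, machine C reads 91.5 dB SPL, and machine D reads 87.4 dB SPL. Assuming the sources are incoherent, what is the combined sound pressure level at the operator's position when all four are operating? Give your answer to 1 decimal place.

Add the sources as powers (linear), then convert back to dB:
L_total = 10·log₁₀(10^(94.0/10) + 10^(89.0/10) + 10^(91.5/10) + 10^(87.4/10)) = 10·log₁₀(5268000000) = 97.2 dB SPL.

97.2 dB SPL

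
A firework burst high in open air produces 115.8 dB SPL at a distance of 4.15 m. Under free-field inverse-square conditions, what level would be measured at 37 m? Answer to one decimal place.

Free-field point source: level drops by 20·log₁₀ of the distance ratio.
ΔL = −20·log₁₀(37/4.15) = -19.00 dB, so L₂ = 115.8 + (-19.00) = 96.8 dB SPL.

96.8 dB SPL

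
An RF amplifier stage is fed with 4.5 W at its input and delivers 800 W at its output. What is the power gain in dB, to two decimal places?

22.50 dB

Power ratio → dB uses the 10·log₁₀ form:
10·log₁₀(800/4.5) = 10·log₁₀(177.8) = 22.50 dB.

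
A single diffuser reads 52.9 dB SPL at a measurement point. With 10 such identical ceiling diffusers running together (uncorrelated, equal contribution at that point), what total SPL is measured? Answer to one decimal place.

10 equal incoherent sources raise the level by 10·log₁₀(10) = 10.00 dB.
L_total = 52.9 + 10.00 = 62.9 dB SPL.

62.9 dB SPL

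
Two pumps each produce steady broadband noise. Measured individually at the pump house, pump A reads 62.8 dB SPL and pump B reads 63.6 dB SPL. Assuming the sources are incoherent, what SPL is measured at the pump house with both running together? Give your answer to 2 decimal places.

66.23 dB SPL

Add the sources as powers (linear), then convert back to dB:
L_total = 10·log₁₀(10^(62.8/10) + 10^(63.6/10)) = 10·log₁₀(4196000) = 66.23 dB SPL.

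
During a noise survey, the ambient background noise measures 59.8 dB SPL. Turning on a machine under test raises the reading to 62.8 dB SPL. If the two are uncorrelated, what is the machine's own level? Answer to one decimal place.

Subtract intensities: L_src = 10·log₁₀(10^(L_total/10) − 10^(L_bg/10)).
L_src = 10·log₁₀(10^(62.8/10) − 10^(59.8/10)) = 10·log₁₀(950500) = 59.8 dB SPL.

59.8 dB SPL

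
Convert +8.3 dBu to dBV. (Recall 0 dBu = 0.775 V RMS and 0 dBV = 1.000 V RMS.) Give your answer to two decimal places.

+6.09 dBV

The offset between the scales is 20·log₁₀(0.775/1.000) = −2.214 dB.
So dBV = +8.3 − 2.214 = +6.09 dBV.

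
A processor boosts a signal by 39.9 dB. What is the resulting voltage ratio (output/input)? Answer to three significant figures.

Voltage ratio = 10^(dB/20).
10^(39.9/20) = 10^(1.995) = 98.9.

98.9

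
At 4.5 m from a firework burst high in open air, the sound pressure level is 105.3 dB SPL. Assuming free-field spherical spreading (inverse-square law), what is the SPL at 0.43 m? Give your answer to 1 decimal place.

Free-field point source: level drops by 20·log₁₀ of the distance ratio.
ΔL = −20·log₁₀(0.43/4.5) = 20.39 dB, so L₂ = 105.3 + (20.39) = 125.7 dB SPL.

125.7 dB SPL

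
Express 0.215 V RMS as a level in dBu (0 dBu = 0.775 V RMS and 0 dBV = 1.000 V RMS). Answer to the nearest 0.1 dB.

-11.1 dBu

dBu = 20·log₁₀(V / 0.775 V).
20·log₁₀(0.215/0.775) = -11.1 dBu.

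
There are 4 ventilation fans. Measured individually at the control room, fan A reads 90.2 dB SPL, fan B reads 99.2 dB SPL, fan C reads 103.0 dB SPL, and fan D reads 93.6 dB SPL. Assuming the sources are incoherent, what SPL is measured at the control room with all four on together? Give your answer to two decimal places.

105.00 dB SPL

Incoherent sources sum as intensities:
L_total = 10·log₁₀(10^(90.2/10) + 10^(99.2/10) + 10^(103.0/10) + 10^(93.6/10)) = 10·log₁₀(31608000000) = 105.00 dB SPL.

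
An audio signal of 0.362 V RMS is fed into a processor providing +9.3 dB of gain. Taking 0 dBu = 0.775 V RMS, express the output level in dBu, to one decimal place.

Input level: 20·log₁₀(0.362/0.775) = -6.61 dBu.
Output: -6.61 + 9.3 = +2.7 dBu.

+2.7 dBu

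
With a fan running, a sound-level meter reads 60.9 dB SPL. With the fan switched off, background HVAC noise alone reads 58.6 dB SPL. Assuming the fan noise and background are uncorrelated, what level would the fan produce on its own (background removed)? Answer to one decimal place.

57.0 dB SPL

Remove the background by subtracting linear intensities:
L_src = 10·log₁₀(10^(60.9/10) − 10^(58.6/10)) = 10·log₁₀(505800) = 57.0 dB SPL.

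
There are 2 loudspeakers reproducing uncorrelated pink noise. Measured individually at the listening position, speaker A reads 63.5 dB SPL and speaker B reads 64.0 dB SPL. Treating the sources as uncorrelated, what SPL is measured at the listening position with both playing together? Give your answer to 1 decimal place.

Add the sources as powers (linear), then convert back to dB:
L_total = 10·log₁₀(10^(63.5/10) + 10^(64.0/10)) = 10·log₁₀(4751000) = 66.8 dB SPL.

66.8 dB SPL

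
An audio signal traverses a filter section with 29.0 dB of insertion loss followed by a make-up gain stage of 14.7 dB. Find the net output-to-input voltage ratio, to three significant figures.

0.193

Net gain = (−29.0) + 14.7 = -14.3 dB.
Voltage ratio = 10^(-14.3/20) = 0.193.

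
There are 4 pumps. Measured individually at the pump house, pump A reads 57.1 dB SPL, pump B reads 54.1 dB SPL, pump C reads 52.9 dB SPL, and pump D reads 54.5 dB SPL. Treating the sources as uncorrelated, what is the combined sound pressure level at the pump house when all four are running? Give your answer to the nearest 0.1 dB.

61.0 dB SPL

Add the sources as powers (linear), then convert back to dB:
L_total = 10·log₁₀(10^(57.1/10) + 10^(54.1/10) + 10^(52.9/10) + 10^(54.5/10)) = 10·log₁₀(1247000) = 61.0 dB SPL.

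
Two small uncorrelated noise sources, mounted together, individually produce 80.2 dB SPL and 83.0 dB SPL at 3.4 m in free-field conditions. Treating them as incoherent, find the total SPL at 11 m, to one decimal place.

74.6 dB SPL

Combined at 3.4 m: 10·log₁₀(10^(80.2/10)+10^(83.0/10)) = 84.83 dB SPL.
Then apply −20·log₁₀(11/3.4) = -10.20 dB → 74.6 dB SPL.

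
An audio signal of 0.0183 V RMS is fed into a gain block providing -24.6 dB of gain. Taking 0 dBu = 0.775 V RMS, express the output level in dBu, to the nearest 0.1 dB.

-57.1 dBu

Input level: 20·log₁₀(0.0183/0.775) = -32.54 dBu.
Output: -32.54 − 24.6 = -57.1 dBu.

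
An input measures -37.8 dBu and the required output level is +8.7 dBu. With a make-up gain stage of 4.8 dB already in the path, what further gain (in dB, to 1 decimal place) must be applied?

The required make-up gain is the shortfall in the dB sum.
G = +8.7 − (-37.8) − 4.8 = 41.7 dB.

41.7 dB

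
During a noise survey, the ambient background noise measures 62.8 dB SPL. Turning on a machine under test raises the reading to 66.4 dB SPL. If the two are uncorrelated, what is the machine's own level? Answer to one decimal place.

Subtract intensities: L_src = 10·log₁₀(10^(L_total/10) − 10^(L_bg/10)).
L_src = 10·log₁₀(10^(66.4/10) − 10^(62.8/10)) = 10·log₁₀(2460000) = 63.9 dB SPL.

63.9 dB SPL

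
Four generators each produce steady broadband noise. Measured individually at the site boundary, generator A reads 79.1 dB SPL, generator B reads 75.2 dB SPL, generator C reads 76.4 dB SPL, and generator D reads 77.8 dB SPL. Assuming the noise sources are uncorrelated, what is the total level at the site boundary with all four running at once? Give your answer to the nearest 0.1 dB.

83.4 dB SPL

Uncorrelated sources add in intensity (power), not in dB.
L_total = 10·log₁₀(10^(79.1/10) + 10^(75.2/10) + 10^(76.4/10) + 10^(77.8/10)) = 10·log₁₀(218300000) = 83.4 dB SPL.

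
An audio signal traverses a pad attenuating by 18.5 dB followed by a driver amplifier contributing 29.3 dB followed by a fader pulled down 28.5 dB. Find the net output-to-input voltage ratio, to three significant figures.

Net gain = (−18.5) + 29.3 + (−28.5) = -17.7 dB.
Voltage ratio = 10^(-17.7/20) = 0.130.

0.130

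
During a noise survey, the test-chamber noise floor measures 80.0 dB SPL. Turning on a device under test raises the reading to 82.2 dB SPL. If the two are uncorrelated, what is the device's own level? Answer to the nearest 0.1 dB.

Remove the background by subtracting linear intensities:
L_src = 10·log₁₀(10^(82.2/10) − 10^(80.0/10)) = 10·log₁₀(65960000) = 78.2 dB SPL.

78.2 dB SPL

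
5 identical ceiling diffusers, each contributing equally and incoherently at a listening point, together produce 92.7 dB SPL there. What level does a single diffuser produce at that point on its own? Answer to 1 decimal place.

85.7 dB SPL

5 equal incoherent sources add 10·log₁₀(5) = 6.99 dB over one source.
L_one = 92.7 − 6.99 = 85.7 dB SPL.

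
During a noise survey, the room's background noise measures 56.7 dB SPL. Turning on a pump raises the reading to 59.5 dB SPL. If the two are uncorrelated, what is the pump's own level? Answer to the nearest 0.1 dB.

Remove the background by subtracting linear intensities:
L_src = 10·log₁₀(10^(59.5/10) − 10^(56.7/10)) = 10·log₁₀(423500) = 56.3 dB SPL.

56.3 dB SPL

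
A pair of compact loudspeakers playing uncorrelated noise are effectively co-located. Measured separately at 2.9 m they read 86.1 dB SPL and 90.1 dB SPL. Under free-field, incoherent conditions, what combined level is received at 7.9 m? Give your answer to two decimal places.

82.85 dB SPL

Combined at 2.9 m: 10·log₁₀(10^(86.1/10)+10^(90.1/10)) = 91.555 dB SPL.
Then apply −20·log₁₀(7.9/2.9) = -8.705 dB → 82.85 dB SPL.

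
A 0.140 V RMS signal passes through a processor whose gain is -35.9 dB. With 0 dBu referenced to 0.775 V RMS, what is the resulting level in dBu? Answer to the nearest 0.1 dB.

Input level: 20·log₁₀(0.140/0.775) = -14.86 dBu.
Output: -14.86 − 35.9 = -50.8 dBu.

-50.8 dBu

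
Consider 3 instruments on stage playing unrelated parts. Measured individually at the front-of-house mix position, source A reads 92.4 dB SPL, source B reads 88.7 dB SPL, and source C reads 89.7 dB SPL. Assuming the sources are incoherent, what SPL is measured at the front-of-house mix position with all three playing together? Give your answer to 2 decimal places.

Uncorrelated sources add in intensity (power), not in dB.
L_total = 10·log₁₀(10^(92.4/10) + 10^(88.7/10) + 10^(89.7/10)) = 10·log₁₀(3412000000) = 95.33 dB SPL.

95.33 dB SPL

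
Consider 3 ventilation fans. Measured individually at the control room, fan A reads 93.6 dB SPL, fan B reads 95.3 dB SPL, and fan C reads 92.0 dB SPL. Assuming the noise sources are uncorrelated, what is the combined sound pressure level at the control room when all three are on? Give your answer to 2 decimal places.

98.61 dB SPL

Incoherent sources sum as intensities:
L_total = 10·log₁₀(10^(93.6/10) + 10^(95.3/10) + 10^(92.0/10)) = 10·log₁₀(7264000000) = 98.61 dB SPL.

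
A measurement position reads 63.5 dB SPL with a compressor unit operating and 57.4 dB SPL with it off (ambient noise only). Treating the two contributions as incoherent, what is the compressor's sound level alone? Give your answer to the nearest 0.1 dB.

62.3 dB SPL

Background correction is a power subtraction:
L_src = 10·log₁₀(10^(63.5/10) − 10^(57.4/10)) = 10·log₁₀(1689000) = 62.3 dB SPL.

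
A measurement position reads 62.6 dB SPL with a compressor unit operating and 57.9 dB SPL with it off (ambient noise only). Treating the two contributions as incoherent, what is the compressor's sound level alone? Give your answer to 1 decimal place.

Subtract intensities: L_src = 10·log₁₀(10^(L_total/10) − 10^(L_bg/10)).
L_src = 10·log₁₀(10^(62.6/10) − 10^(57.9/10)) = 10·log₁₀(1203000) = 60.8 dB SPL.

60.8 dB SPL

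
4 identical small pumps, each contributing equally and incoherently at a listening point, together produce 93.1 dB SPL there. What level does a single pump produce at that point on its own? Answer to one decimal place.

4 equal incoherent sources add 10·log₁₀(4) = 6.02 dB over one source.
L_one = 93.1 − 6.02 = 87.1 dB SPL.

87.1 dB SPL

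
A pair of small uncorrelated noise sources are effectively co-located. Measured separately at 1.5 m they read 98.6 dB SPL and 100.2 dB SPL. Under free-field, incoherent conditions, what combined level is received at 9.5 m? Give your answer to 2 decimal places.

Combined at 1.5 m: 10·log₁₀(10^(98.6/10)+10^(100.2/10)) = 102.484 dB SPL.
Then apply −20·log₁₀(9.5/1.5) = -16.033 dB → 86.45 dB SPL.

86.45 dB SPL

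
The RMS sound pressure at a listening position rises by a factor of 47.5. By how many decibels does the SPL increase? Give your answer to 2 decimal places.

SPL change from a pressure ratio uses the 20·log₁₀ form:
20·log₁₀(47.5) = 33.53 dB.

33.53 dB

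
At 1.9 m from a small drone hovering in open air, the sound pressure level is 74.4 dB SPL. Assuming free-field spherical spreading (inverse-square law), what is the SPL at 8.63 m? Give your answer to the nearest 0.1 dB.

61.3 dB SPL

For a point source in a free field, ΔL = −20·log₁₀(d₂/d₁).
ΔL = −20·log₁₀(8.63/1.9) = -13.15 dB, so L₂ = 74.4 + (-13.15) = 61.3 dB SPL.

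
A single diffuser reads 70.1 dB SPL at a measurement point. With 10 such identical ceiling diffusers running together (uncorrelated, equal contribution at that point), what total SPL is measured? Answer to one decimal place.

10 equal incoherent sources raise the level by 10·log₁₀(10) = 10.00 dB.
L_total = 70.1 + 10.00 = 80.1 dB SPL.

80.1 dB SPL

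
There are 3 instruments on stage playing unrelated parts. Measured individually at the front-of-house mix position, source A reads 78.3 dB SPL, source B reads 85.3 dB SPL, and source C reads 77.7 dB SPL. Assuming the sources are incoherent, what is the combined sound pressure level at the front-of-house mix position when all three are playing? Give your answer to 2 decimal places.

Incoherent sources sum as intensities:
L_total = 10·log₁₀(10^(78.3/10) + 10^(85.3/10) + 10^(77.7/10)) = 10·log₁₀(465300000) = 86.68 dB SPL.

86.68 dB SPL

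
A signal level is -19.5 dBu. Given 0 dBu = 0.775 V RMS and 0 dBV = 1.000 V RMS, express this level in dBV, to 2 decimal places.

The offset between the scales is 20·log₁₀(0.775/1.000) = −2.214 dB.
So dBV = -19.5 − 2.214 = -21.71 dBV.

-21.71 dBV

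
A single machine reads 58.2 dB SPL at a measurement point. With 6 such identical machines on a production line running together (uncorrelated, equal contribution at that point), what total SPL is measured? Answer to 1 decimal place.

66.0 dB SPL

6 equal incoherent sources raise the level by 10·log₁₀(6) = 7.78 dB.
L_total = 58.2 + 7.78 = 66.0 dB SPL.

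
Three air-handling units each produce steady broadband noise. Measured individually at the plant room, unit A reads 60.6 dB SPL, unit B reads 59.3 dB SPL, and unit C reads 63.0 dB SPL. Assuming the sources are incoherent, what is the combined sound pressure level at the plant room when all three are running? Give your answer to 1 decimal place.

66.0 dB SPL

Incoherent sources sum as intensities:
L_total = 10·log₁₀(10^(60.6/10) + 10^(59.3/10) + 10^(63.0/10)) = 10·log₁₀(3995000) = 66.0 dB SPL.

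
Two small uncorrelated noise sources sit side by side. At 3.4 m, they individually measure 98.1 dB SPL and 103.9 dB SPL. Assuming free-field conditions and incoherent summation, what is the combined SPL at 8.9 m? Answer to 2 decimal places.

96.56 dB SPL

Combined at 3.4 m: 10·log₁₀(10^(98.1/10)+10^(103.9/10)) = 104.914 dB SPL.
Then apply −20·log₁₀(8.9/3.4) = -8.358 dB → 96.56 dB SPL.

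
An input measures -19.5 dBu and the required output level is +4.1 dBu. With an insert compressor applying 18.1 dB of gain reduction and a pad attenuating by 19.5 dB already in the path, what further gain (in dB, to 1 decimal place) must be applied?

61.2 dB

The required make-up gain is the shortfall in the dB sum.
G = +4.1 − (-19.5) + 18.1 + 19.5 = 61.2 dB.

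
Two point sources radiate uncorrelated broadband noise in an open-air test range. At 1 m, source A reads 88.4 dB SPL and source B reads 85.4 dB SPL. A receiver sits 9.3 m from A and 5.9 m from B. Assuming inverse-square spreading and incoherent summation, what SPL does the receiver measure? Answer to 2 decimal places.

At the listener: L_A = 88.4 − 20·log₁₀(9.3) = 69.030 dB; L_B = 85.4 − 20·log₁₀(5.9) = 69.983 dB.
Combined: 10·log₁₀(10^(69.030/10)+10^(69.983/10)) = 72.54 dB SPL.

72.54 dB SPL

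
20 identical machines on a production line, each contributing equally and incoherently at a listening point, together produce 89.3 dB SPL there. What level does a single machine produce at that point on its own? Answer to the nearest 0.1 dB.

76.3 dB SPL

20 equal incoherent sources add 10·log₁₀(20) = 13.01 dB over one source.
L_one = 89.3 − 13.01 = 76.3 dB SPL.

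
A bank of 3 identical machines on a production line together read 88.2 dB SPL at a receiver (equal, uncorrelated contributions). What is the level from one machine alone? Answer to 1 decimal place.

3 equal incoherent sources add 10·log₁₀(3) = 4.77 dB over one source.
L_one = 88.2 − 4.77 = 83.4 dB SPL.

83.4 dB SPL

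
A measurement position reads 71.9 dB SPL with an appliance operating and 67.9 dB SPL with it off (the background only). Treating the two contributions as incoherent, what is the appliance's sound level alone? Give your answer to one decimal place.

Subtract intensities: L_src = 10·log₁₀(10^(L_total/10) − 10^(L_bg/10)).
L_src = 10·log₁₀(10^(71.9/10) − 10^(67.9/10)) = 10·log₁₀(9322000) = 69.7 dB SPL.

69.7 dB SPL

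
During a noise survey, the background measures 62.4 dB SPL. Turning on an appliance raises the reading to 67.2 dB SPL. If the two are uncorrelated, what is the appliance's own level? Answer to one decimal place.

65.5 dB SPL

Remove the background by subtracting linear intensities:
L_src = 10·log₁₀(10^(67.2/10) − 10^(62.4/10)) = 10·log₁₀(3510000) = 65.5 dB SPL.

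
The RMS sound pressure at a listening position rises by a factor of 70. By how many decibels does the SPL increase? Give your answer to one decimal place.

36.9 dB

Sound pressure is an amplitude quantity: ΔL = 20·log₁₀(p₂/p₁).
20·log₁₀(70) = 36.9 dB.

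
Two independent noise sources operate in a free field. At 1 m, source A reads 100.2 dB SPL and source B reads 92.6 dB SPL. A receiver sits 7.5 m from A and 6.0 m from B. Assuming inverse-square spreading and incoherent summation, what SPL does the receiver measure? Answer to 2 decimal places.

83.74 dB SPL

At the listener: L_A = 100.2 − 20·log₁₀(7.5) = 82.699 dB; L_B = 92.6 − 20·log₁₀(6.0) = 77.037 dB.
Combined: 10·log₁₀(10^(82.699/10)+10^(77.037/10)) = 83.74 dB SPL.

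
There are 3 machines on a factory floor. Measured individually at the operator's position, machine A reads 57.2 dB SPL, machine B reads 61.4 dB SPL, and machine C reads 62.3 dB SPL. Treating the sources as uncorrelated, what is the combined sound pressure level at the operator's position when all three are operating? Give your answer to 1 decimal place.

Incoherent sources sum as intensities:
L_total = 10·log₁₀(10^(57.2/10) + 10^(61.4/10) + 10^(62.3/10)) = 10·log₁₀(3603000) = 65.6 dB SPL.

65.6 dB SPL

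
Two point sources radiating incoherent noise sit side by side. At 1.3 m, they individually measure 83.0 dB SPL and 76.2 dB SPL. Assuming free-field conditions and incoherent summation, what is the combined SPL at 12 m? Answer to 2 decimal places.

64.52 dB SPL

Combined at 1.3 m: 10·log₁₀(10^(83.0/10)+10^(76.2/10)) = 83.824 dB SPL.
Then apply −20·log₁₀(12/1.3) = -19.305 dB → 64.52 dB SPL.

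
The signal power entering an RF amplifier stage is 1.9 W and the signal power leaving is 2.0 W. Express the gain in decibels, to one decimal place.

0.2 dB

Power is a power quantity, so gain = 10·log₁₀(P_out/P_in).
10·log₁₀(2.0/1.9) = 10·log₁₀(1.053) = 0.2 dB.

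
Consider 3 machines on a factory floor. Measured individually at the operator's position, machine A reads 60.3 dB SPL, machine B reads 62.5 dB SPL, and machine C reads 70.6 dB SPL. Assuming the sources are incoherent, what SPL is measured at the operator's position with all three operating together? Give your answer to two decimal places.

Add the sources as powers (linear), then convert back to dB:
L_total = 10·log₁₀(10^(60.3/10) + 10^(62.5/10) + 10^(70.6/10)) = 10·log₁₀(14330000) = 71.56 dB SPL.

71.56 dB SPL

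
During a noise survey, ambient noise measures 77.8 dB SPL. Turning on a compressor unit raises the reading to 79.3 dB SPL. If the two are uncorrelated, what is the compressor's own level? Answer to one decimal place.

74.0 dB SPL

Subtract intensities: L_src = 10·log₁₀(10^(L_total/10) − 10^(L_bg/10)).
L_src = 10·log₁₀(10^(79.3/10) − 10^(77.8/10)) = 10·log₁₀(24860000) = 74.0 dB SPL.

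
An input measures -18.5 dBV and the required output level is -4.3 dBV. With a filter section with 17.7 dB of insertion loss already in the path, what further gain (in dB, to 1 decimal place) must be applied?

31.9 dB

The required make-up gain is the shortfall in the dB sum.
G = -4.3 − (-18.5) + 17.7 = 31.9 dB.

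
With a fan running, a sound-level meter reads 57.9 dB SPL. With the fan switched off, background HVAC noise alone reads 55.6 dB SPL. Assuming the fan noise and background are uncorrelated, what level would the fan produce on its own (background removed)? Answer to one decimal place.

Subtract intensities: L_src = 10·log₁₀(10^(L_total/10) − 10^(L_bg/10)).
L_src = 10·log₁₀(10^(57.9/10) − 10^(55.6/10)) = 10·log₁₀(253500) = 54.0 dB SPL.

54.0 dB SPL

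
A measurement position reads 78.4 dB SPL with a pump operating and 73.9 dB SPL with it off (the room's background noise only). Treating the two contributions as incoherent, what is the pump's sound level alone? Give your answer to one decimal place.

76.5 dB SPL

Background correction is a power subtraction:
L_src = 10·log₁₀(10^(78.4/10) − 10^(73.9/10)) = 10·log₁₀(44640000) = 76.5 dB SPL.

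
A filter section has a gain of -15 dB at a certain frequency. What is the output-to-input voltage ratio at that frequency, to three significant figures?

Voltage ratio = 10^(dB/20).
10^(-15/20) = 10^(-0.7500) = 0.178.

0.178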